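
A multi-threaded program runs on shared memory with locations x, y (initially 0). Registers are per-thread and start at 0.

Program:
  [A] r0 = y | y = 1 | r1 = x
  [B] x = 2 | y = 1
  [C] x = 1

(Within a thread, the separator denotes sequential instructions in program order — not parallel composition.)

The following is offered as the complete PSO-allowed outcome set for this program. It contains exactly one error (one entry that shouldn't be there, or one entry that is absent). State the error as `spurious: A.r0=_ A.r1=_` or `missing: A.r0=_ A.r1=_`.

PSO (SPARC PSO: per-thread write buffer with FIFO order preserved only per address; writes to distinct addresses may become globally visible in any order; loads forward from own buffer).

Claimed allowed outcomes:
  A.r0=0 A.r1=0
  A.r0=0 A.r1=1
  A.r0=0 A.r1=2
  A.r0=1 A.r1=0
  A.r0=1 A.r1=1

missing: A.r0=1 A.r1=2

outcome vector order: (A.r0,A.r1)
[PSO] allowed = {(0,0) (0,1) (0,2) (1,0) (1,1) (1,2)}
PSO∖claimed = {(1,2)}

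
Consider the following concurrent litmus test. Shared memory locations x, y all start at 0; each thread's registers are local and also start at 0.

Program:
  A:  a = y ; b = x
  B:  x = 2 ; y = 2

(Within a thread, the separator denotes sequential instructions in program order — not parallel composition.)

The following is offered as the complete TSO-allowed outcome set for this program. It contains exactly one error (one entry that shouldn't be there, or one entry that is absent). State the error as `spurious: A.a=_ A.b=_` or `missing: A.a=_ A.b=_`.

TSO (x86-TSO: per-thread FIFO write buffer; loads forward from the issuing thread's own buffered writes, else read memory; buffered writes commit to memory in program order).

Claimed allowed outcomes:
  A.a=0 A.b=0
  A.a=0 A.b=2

outcome vector order: (A.a,A.b)
[TSO] allowed = {(0,0), (0,2), (2,2)}
TSO∖claimed = {(2,2)}

missing: A.a=2 A.b=2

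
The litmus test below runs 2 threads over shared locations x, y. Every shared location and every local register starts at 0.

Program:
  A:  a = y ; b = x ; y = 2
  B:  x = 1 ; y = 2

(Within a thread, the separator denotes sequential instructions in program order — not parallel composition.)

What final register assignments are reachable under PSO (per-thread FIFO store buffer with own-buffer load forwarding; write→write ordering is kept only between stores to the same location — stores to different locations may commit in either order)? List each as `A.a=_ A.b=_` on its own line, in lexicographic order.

A.a=0 A.b=0
A.a=0 A.b=1
A.a=2 A.b=0
A.a=2 A.b=1

outcome vector order: (A.a,A.b)
|PSO outcomes| = 4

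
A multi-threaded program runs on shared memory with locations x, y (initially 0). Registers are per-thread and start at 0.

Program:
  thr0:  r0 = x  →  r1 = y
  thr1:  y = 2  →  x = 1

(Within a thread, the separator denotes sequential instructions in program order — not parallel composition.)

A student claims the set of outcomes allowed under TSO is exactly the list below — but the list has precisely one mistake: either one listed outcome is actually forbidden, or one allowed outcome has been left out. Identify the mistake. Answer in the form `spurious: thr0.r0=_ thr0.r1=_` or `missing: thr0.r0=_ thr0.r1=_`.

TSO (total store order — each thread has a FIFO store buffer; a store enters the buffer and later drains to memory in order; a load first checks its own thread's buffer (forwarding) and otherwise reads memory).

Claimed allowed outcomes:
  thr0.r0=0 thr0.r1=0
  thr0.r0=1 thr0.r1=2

missing: thr0.r0=0 thr0.r1=2

outcome vector order: (thr0.r0,thr0.r1)
TSO: 3 outcomes — {00; 02; 12}
TSO∖claimed = {02}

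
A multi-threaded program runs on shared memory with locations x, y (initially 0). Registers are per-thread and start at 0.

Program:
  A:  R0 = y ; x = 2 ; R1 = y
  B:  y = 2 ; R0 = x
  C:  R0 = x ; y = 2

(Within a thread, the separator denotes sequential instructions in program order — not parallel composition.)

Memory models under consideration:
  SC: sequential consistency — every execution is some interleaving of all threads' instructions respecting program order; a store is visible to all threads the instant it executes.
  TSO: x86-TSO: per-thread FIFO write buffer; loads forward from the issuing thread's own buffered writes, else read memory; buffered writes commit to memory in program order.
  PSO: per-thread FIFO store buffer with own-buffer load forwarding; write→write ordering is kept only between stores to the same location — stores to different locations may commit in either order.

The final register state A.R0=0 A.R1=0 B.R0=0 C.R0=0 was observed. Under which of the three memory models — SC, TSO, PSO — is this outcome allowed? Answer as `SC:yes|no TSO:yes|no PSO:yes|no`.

SC:no TSO:yes PSO:yes

outcome vector order: (A.R0,A.R1,B.R0,C.R0)
SC (10): 0/0/2/0, 0/0/2/2, 0/2/0/0, 0/2/0/2, 0/2/2/0, 0/2/2/2, 2/2/0/0, 2/2/0/2, 2/2/2/0, 2/2/2/2
TSO (12): 0/0/0/0, 0/0/0/2, 0/0/2/0, 0/0/2/2, 0/2/0/0, 0/2/0/2, 0/2/2/0, 0/2/2/2, 2/2/0/0, 2/2/0/2, 2/2/2/0, 2/2/2/2
PSO (12): 0/0/0/0, 0/0/0/2, 0/0/2/0, 0/0/2/2, 0/2/0/0, 0/2/0/2, 0/2/2/0, 0/2/2/2, 2/2/0/0, 2/2/0/2, 2/2/2/0, 2/2/2/2
target 0/0/0/0 ∈ {TSO,PSO}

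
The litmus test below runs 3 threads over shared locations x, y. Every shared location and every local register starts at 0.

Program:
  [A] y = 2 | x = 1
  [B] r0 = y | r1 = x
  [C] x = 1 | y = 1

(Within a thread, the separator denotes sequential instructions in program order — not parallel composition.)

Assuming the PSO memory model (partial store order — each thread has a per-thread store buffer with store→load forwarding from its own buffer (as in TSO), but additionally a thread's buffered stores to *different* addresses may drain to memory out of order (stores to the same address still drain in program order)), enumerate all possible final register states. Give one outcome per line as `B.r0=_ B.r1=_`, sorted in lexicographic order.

B.r0=0 B.r1=0
B.r0=0 B.r1=1
B.r0=1 B.r1=0
B.r0=1 B.r1=1
B.r0=2 B.r1=0
B.r0=2 B.r1=1

outcome vector order: (B.r0,B.r1)
|PSO outcomes| = 6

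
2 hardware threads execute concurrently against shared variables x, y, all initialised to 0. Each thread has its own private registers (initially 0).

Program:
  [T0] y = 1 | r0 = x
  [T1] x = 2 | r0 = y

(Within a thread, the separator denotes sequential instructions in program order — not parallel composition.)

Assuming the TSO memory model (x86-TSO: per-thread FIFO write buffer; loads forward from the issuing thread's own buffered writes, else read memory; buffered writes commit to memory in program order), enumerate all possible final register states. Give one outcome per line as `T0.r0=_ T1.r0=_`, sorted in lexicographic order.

outcome vector order: (T0.r0,T1.r0)
|TSO outcomes| = 4

T0.r0=0 T1.r0=0
T0.r0=0 T1.r0=1
T0.r0=2 T1.r0=0
T0.r0=2 T1.r0=1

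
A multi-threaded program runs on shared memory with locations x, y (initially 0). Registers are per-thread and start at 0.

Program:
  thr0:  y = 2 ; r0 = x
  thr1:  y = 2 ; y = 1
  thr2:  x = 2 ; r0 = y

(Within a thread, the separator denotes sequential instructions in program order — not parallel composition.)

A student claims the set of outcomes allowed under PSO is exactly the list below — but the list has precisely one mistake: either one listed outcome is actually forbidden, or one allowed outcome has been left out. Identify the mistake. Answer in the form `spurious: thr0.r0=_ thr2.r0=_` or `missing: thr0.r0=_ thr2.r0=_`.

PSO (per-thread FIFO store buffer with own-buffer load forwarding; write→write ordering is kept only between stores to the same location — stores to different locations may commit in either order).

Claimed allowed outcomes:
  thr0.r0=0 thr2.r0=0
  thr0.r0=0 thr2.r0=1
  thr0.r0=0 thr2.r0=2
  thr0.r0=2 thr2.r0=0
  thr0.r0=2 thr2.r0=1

outcome vector order: (thr0.r0,thr2.r0)
under PSO → 00; 01; 02; 20; 21; 22
PSO∖claimed = {22}

missing: thr0.r0=2 thr2.r0=2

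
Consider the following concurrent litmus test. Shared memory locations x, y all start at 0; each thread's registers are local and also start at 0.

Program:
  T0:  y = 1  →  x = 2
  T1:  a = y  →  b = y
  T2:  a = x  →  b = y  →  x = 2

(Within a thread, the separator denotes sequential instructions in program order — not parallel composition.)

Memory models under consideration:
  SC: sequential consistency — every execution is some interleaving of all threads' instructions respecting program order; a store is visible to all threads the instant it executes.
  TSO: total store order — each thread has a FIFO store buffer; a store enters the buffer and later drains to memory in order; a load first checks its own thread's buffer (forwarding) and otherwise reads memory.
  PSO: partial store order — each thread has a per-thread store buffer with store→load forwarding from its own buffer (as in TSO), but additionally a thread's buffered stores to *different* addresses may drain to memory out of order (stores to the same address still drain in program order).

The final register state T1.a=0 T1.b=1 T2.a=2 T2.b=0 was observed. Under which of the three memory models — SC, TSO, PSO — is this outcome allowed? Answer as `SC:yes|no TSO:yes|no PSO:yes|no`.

SC:no TSO:no PSO:yes

outcome vector order: (T1.a,T1.b,T2.a,T2.b)
SC (9): (0,0,0,0), (0,0,0,1), (0,0,2,1), (0,1,0,0), (0,1,0,1), (0,1,2,1), (1,1,0,0), (1,1,0,1), (1,1,2,1)
TSO (9): (0,0,0,0), (0,0,0,1), (0,0,2,1), (0,1,0,0), (0,1,0,1), (0,1,2,1), (1,1,0,0), (1,1,0,1), (1,1,2,1)
PSO (12): (0,0,0,0), (0,0,0,1), (0,0,2,0), (0,0,2,1), (0,1,0,0), (0,1,0,1), (0,1,2,0), (0,1,2,1), (1,1,0,0), (1,1,0,1), (1,1,2,0), (1,1,2,1)
target (0,1,2,0) ∈ {PSO}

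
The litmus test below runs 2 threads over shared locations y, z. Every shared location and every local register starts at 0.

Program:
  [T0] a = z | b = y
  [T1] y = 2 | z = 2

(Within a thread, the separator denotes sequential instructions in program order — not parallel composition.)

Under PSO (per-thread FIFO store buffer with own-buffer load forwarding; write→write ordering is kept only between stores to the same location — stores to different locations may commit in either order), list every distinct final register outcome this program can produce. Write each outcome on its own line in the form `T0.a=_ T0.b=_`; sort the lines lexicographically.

outcome vector order: (T0.a,T0.b)
|PSO outcomes| = 4

T0.a=0 T0.b=0
T0.a=0 T0.b=2
T0.a=2 T0.b=0
T0.a=2 T0.b=2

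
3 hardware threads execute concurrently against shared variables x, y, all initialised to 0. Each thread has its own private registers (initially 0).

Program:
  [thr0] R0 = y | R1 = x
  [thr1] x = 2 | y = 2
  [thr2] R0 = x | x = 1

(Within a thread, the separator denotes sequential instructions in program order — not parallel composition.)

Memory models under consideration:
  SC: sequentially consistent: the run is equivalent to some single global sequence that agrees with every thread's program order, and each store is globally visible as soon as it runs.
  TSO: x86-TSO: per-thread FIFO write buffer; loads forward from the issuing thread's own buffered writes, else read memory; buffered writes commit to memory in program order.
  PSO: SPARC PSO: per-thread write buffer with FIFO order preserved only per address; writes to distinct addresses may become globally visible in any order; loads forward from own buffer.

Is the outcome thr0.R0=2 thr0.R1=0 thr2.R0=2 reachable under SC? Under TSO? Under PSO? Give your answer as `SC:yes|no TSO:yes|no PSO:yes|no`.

outcome vector order: (thr0.R0,thr0.R1,thr2.R0)
under SC → (0,0,0), (0,0,2), (0,1,0), (0,1,2), (0,2,0), (0,2,2), (2,1,0), (2,1,2), (2,2,0), (2,2,2)
under TSO → (0,0,0), (0,0,2), (0,1,0), (0,1,2), (0,2,0), (0,2,2), (2,1,0), (2,1,2), (2,2,0), (2,2,2)
under PSO → (0,0,0), (0,0,2), (0,1,0), (0,1,2), (0,2,0), (0,2,2), (2,0,0), (2,0,2), (2,1,0), (2,1,2), (2,2,0), (2,2,2)
target (2,0,2) ∈ {PSO}

SC:no TSO:no PSO:yes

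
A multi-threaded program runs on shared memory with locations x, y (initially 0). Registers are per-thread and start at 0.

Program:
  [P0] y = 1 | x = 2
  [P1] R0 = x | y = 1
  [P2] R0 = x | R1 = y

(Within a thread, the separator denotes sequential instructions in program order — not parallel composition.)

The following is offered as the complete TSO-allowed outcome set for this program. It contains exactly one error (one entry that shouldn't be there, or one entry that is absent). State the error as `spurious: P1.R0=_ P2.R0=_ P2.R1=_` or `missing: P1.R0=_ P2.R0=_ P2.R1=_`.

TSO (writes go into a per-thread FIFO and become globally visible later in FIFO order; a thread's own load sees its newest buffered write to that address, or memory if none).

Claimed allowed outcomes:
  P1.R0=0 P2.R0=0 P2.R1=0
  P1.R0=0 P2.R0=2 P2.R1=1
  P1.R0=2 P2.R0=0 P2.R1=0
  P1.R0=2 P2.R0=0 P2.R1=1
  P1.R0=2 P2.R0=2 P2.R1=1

outcome vector order: (P1.R0,P2.R0,P2.R1)
[TSO] allowed = {<0 0 0>, <0 0 1>, <0 2 1>, <2 0 0>, <2 0 1>, <2 2 1>}
TSO∖claimed = {<0 0 1>}

missing: P1.R0=0 P2.R0=0 P2.R1=1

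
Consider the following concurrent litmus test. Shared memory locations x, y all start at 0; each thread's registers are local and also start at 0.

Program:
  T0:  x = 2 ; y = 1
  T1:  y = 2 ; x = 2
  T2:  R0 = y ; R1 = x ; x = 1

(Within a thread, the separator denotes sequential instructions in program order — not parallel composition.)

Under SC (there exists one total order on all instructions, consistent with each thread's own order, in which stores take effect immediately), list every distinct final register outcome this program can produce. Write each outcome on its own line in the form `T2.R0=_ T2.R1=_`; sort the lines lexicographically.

outcome vector order: (T2.R0,T2.R1)
|SC outcomes| = 5

T2.R0=0 T2.R1=0
T2.R0=0 T2.R1=2
T2.R0=1 T2.R1=2
T2.R0=2 T2.R1=0
T2.R0=2 T2.R1=2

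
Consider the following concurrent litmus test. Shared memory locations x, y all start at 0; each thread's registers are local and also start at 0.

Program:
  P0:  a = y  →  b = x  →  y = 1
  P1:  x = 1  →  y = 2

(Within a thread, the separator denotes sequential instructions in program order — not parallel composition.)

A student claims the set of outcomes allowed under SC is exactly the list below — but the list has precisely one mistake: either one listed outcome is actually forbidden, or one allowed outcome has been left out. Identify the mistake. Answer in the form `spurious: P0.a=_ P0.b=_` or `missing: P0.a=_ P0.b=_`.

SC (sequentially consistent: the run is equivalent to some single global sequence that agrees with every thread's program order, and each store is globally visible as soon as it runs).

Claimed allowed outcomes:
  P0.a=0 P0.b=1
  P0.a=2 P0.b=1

missing: P0.a=0 P0.b=0

outcome vector order: (P0.a,P0.b)
SC (3): <0 0>, <0 1>, <2 1>
SC∖claimed = {<0 0>}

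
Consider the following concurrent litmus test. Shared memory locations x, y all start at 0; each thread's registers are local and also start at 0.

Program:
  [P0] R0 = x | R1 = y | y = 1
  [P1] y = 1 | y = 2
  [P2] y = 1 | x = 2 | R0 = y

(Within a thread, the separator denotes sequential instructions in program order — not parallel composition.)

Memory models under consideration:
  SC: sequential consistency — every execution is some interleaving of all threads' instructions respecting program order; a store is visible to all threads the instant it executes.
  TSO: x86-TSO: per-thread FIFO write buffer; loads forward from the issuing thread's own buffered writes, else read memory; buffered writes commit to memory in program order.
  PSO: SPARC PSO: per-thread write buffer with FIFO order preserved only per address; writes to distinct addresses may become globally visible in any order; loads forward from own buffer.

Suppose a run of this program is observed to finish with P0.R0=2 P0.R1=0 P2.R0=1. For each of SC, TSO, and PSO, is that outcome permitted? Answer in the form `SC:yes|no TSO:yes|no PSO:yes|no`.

SC:no TSO:no PSO:yes

outcome vector order: (P0.R0,P0.R1,P2.R0)
SC (10): 0/0/1 0/0/2 0/1/1 0/1/2 0/2/1 0/2/2 2/1/1 2/1/2 2/2/1 2/2/2
TSO (10): 0/0/1 0/0/2 0/1/1 0/1/2 0/2/1 0/2/2 2/1/1 2/1/2 2/2/1 2/2/2
PSO (12): 0/0/1 0/0/2 0/1/1 0/1/2 0/2/1 0/2/2 2/0/1 2/0/2 2/1/1 2/1/2 2/2/1 2/2/2
target 2/0/1 ∈ {PSO}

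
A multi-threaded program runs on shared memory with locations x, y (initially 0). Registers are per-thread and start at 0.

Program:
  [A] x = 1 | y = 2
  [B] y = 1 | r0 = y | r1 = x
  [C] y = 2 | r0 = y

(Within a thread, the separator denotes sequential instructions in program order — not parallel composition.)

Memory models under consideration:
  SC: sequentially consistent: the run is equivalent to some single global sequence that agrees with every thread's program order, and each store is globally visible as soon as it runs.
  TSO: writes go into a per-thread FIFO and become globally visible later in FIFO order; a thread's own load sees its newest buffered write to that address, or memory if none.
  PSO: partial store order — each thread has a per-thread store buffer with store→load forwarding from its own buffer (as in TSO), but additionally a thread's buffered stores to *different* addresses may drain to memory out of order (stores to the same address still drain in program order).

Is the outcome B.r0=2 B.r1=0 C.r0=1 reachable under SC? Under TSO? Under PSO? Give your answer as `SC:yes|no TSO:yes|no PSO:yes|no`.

SC:no TSO:no PSO:yes

outcome vector order: (B.r0,B.r1,C.r0)
SC (7): 1/0/1, 1/0/2, 1/1/1, 1/1/2, 2/0/2, 2/1/1, 2/1/2
TSO (7): 1/0/1, 1/0/2, 1/1/1, 1/1/2, 2/0/2, 2/1/1, 2/1/2
PSO (8): 1/0/1, 1/0/2, 1/1/1, 1/1/2, 2/0/1, 2/0/2, 2/1/1, 2/1/2
target 2/0/1 ∈ {PSO}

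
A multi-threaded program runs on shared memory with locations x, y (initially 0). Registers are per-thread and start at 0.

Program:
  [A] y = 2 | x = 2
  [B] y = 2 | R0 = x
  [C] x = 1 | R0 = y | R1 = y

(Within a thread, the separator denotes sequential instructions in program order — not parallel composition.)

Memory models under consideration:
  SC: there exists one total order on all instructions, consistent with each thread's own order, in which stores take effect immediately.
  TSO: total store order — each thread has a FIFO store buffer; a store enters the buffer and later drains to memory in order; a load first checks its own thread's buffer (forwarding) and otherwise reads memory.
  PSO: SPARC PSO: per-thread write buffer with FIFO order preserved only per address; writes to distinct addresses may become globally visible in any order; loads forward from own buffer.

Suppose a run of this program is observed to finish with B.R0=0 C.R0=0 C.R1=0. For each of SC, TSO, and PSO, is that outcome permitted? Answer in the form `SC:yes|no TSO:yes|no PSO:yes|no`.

outcome vector order: (B.R0,C.R0,C.R1)
SC: 7 outcomes — {0/2/2; 1/0/0; 1/0/2; 1/2/2; 2/0/0; 2/0/2; 2/2/2}
TSO: 9 outcomes — {0/0/0; 0/0/2; 0/2/2; 1/0/0; 1/0/2; 1/2/2; 2/0/0; 2/0/2; 2/2/2}
PSO: 9 outcomes — {0/0/0; 0/0/2; 0/2/2; 1/0/0; 1/0/2; 1/2/2; 2/0/0; 2/0/2; 2/2/2}
target 0/0/0 ∈ {TSO,PSO}

SC:no TSO:yes PSO:yes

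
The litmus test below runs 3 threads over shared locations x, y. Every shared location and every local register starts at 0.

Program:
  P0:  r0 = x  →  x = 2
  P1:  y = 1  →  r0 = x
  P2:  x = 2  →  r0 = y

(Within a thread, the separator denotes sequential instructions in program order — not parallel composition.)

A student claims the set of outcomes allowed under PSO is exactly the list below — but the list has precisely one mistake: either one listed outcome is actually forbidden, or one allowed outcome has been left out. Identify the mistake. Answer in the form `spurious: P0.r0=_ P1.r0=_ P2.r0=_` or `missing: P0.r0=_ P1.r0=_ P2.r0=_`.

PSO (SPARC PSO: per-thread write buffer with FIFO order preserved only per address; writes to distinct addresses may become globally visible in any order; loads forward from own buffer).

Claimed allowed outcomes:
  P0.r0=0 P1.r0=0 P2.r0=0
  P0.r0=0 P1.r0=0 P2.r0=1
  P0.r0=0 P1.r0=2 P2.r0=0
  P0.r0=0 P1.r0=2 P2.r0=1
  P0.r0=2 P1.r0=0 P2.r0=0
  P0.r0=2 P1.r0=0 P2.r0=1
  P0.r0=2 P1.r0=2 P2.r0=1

missing: P0.r0=2 P1.r0=2 P2.r0=0

outcome vector order: (P0.r0,P1.r0,P2.r0)
PSO (8): 0/0/0 0/0/1 0/2/0 0/2/1 2/0/0 2/0/1 2/2/0 2/2/1
PSO∖claimed = {2/2/0}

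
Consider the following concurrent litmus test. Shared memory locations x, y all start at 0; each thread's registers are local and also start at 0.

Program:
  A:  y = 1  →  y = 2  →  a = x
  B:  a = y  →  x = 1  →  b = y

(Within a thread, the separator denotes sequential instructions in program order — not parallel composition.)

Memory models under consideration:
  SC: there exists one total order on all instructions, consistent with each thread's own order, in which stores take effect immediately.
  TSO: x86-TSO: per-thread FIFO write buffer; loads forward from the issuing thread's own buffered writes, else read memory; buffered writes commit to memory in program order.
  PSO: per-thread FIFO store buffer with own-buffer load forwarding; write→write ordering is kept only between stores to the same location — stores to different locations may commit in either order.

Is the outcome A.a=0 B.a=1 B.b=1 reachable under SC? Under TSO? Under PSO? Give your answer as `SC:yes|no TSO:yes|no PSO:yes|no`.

outcome vector order: (A.a,B.a,B.b)
under SC → <0 0 2> <0 1 2> <0 2 2> <1 0 0> <1 0 1> <1 0 2> <1 1 1> <1 1 2> <1 2 2>
under TSO → <0 0 0> <0 0 1> <0 0 2> <0 1 1> <0 1 2> <0 2 2> <1 0 0> <1 0 1> <1 0 2> <1 1 1> <1 1 2> <1 2 2>
under PSO → <0 0 0> <0 0 1> <0 0 2> <0 1 1> <0 1 2> <0 2 2> <1 0 0> <1 0 1> <1 0 2> <1 1 1> <1 1 2> <1 2 2>
target <0 1 1> ∈ {TSO,PSO}

SC:no TSO:yes PSO:yes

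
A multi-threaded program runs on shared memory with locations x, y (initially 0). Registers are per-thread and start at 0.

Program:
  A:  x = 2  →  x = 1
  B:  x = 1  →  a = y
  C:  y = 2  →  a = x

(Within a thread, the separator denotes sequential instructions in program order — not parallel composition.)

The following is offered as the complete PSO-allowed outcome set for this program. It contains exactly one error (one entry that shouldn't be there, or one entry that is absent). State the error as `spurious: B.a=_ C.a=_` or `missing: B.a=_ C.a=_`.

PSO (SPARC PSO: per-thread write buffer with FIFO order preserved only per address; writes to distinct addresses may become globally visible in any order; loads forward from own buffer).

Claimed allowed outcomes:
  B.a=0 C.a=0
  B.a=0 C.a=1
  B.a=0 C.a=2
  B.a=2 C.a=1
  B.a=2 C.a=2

missing: B.a=2 C.a=0

outcome vector order: (B.a,C.a)
PSO (6): (0,0); (0,1); (0,2); (2,0); (2,1); (2,2)
PSO∖claimed = {(2,0)}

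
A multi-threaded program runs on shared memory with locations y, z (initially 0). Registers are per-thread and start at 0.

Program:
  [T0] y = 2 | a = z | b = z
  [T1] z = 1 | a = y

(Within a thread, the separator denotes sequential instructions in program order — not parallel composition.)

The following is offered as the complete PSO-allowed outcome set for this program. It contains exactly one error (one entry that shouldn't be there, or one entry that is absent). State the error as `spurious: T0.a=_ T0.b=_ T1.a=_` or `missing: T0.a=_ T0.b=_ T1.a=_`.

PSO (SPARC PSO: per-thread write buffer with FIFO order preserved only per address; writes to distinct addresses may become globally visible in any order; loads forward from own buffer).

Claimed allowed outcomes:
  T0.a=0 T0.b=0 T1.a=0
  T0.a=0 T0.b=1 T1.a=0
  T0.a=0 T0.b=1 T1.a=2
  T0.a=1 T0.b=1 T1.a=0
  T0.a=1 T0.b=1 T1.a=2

missing: T0.a=0 T0.b=0 T1.a=2

outcome vector order: (T0.a,T0.b,T1.a)
PSO: 6 outcomes — {0/0/0, 0/0/2, 0/1/0, 0/1/2, 1/1/0, 1/1/2}
PSO∖claimed = {0/0/2}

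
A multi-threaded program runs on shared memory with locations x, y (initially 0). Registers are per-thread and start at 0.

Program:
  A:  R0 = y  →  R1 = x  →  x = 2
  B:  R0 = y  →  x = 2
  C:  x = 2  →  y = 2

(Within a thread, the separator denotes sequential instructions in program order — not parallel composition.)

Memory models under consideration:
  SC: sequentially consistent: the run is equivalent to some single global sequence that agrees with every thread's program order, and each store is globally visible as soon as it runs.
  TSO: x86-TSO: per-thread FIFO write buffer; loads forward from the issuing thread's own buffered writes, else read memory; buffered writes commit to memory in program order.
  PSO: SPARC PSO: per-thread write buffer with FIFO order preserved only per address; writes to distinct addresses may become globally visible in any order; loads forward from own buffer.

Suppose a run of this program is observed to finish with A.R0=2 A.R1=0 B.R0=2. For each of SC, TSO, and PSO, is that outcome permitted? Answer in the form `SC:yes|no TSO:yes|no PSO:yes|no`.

outcome vector order: (A.R0,A.R1,B.R0)
[SC] allowed = {0/0/0, 0/0/2, 0/2/0, 0/2/2, 2/2/0, 2/2/2}
[TSO] allowed = {0/0/0, 0/0/2, 0/2/0, 0/2/2, 2/2/0, 2/2/2}
[PSO] allowed = {0/0/0, 0/0/2, 0/2/0, 0/2/2, 2/0/0, 2/0/2, 2/2/0, 2/2/2}
target 2/0/2 ∈ {PSO}

SC:no TSO:no PSO:yes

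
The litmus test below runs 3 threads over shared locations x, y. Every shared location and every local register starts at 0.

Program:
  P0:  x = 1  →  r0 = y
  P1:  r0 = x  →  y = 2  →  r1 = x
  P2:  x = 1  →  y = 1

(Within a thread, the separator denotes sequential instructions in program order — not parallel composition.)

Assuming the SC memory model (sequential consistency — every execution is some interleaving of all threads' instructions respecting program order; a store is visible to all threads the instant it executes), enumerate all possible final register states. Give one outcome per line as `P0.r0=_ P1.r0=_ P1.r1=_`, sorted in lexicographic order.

P0.r0=0 P1.r0=0 P1.r1=1
P0.r0=0 P1.r0=1 P1.r1=1
P0.r0=1 P1.r0=0 P1.r1=0
P0.r0=1 P1.r0=0 P1.r1=1
P0.r0=1 P1.r0=1 P1.r1=1
P0.r0=2 P1.r0=0 P1.r1=0
P0.r0=2 P1.r0=0 P1.r1=1
P0.r0=2 P1.r0=1 P1.r1=1

outcome vector order: (P0.r0,P1.r0,P1.r1)
|SC outcomes| = 8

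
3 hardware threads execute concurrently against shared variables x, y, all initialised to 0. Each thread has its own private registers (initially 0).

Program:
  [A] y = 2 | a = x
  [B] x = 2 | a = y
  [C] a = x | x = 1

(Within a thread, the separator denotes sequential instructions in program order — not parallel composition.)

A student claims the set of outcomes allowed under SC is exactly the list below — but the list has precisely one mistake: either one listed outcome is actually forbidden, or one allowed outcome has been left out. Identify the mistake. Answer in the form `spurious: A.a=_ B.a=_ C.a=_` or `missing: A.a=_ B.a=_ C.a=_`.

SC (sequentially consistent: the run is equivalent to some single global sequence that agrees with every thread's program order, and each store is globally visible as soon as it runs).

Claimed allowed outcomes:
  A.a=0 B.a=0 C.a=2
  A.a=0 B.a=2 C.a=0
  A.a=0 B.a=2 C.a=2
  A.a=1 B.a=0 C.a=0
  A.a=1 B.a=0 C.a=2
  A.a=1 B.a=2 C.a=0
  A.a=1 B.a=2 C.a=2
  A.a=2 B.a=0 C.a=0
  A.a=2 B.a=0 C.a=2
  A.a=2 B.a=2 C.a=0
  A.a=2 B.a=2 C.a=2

spurious: A.a=0 B.a=0 C.a=2

outcome vector order: (A.a,B.a,C.a)
under SC → 0/2/0; 0/2/2; 1/0/0; 1/0/2; 1/2/0; 1/2/2; 2/0/0; 2/0/2; 2/2/0; 2/2/2
claimed∖SC = {0/0/2}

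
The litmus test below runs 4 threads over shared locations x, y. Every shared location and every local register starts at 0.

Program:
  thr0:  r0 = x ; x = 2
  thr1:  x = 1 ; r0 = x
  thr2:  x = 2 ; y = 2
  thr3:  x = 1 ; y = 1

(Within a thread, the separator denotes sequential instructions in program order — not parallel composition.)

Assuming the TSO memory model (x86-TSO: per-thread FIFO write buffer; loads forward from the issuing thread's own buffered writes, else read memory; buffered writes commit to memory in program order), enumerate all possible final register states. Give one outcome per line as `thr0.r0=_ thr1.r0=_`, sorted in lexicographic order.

outcome vector order: (thr0.r0,thr1.r0)
|TSO outcomes| = 6

thr0.r0=0 thr1.r0=1
thr0.r0=0 thr1.r0=2
thr0.r0=1 thr1.r0=1
thr0.r0=1 thr1.r0=2
thr0.r0=2 thr1.r0=1
thr0.r0=2 thr1.r0=2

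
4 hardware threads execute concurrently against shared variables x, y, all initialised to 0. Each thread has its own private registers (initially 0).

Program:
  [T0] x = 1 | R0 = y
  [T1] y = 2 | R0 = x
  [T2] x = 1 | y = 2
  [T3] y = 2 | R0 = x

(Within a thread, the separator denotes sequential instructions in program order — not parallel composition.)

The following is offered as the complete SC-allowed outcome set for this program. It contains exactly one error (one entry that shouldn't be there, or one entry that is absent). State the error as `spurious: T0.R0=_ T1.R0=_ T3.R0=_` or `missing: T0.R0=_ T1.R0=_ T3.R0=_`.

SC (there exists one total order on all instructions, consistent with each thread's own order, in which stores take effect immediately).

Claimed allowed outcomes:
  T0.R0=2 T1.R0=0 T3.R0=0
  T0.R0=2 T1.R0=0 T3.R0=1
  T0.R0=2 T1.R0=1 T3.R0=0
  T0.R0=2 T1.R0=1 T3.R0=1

outcome vector order: (T0.R0,T1.R0,T3.R0)
under SC → 011, 200, 201, 210, 211
SC∖claimed = {011}

missing: T0.R0=0 T1.R0=1 T3.R0=1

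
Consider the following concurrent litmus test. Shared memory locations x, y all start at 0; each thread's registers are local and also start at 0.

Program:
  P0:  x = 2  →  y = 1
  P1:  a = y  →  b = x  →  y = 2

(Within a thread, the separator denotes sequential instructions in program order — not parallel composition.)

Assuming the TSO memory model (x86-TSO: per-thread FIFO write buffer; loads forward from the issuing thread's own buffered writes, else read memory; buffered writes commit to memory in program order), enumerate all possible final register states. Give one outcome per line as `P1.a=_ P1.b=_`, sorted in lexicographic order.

outcome vector order: (P1.a,P1.b)
|TSO outcomes| = 3

P1.a=0 P1.b=0
P1.a=0 P1.b=2
P1.a=1 P1.b=2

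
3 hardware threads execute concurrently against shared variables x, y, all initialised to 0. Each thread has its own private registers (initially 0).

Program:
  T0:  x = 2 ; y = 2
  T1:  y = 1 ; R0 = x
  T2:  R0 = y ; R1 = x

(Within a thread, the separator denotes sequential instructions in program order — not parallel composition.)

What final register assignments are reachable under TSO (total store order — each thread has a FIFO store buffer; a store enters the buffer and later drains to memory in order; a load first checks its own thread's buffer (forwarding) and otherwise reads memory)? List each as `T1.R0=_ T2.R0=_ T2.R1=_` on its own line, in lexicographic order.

T1.R0=0 T2.R0=0 T2.R1=0
T1.R0=0 T2.R0=0 T2.R1=2
T1.R0=0 T2.R0=1 T2.R1=0
T1.R0=0 T2.R0=1 T2.R1=2
T1.R0=0 T2.R0=2 T2.R1=2
T1.R0=2 T2.R0=0 T2.R1=0
T1.R0=2 T2.R0=0 T2.R1=2
T1.R0=2 T2.R0=1 T2.R1=0
T1.R0=2 T2.R0=1 T2.R1=2
T1.R0=2 T2.R0=2 T2.R1=2

outcome vector order: (T1.R0,T2.R0,T2.R1)
|TSO outcomes| = 10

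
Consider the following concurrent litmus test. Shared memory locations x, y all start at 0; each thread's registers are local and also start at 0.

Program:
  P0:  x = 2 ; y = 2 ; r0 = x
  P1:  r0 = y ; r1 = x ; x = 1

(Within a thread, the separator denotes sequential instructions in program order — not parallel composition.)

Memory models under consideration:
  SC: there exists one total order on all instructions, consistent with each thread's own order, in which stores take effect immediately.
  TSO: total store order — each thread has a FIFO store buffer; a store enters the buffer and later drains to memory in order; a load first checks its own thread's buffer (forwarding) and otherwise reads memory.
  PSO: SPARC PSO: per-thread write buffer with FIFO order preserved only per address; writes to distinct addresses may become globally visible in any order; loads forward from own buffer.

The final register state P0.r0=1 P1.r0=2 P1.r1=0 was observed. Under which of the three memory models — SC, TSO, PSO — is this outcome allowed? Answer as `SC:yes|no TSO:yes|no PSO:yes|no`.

outcome vector order: (P0.r0,P1.r0,P1.r1)
under SC → 1/0/0; 1/0/2; 1/2/2; 2/0/0; 2/0/2; 2/2/2
under TSO → 1/0/0; 1/0/2; 1/2/2; 2/0/0; 2/0/2; 2/2/2
under PSO → 1/0/0; 1/0/2; 1/2/0; 1/2/2; 2/0/0; 2/0/2; 2/2/0; 2/2/2
target 1/2/0 ∈ {PSO}

SC:no TSO:no PSO:yes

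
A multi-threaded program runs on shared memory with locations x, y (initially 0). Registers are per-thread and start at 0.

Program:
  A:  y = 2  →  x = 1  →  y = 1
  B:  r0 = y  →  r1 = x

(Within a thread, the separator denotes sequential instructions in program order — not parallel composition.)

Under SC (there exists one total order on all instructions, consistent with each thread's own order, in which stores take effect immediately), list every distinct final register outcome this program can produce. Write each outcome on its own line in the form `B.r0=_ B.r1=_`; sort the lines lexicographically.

B.r0=0 B.r1=0
B.r0=0 B.r1=1
B.r0=1 B.r1=1
B.r0=2 B.r1=0
B.r0=2 B.r1=1

outcome vector order: (B.r0,B.r1)
|SC outcomes| = 5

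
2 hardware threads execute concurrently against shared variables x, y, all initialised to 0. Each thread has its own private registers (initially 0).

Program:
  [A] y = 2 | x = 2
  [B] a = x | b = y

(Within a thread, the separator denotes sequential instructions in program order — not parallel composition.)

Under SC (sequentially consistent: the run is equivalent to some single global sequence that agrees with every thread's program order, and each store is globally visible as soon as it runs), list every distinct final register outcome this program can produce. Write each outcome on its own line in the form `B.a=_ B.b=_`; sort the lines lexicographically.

outcome vector order: (B.a,B.b)
|SC outcomes| = 3

B.a=0 B.b=0
B.a=0 B.b=2
B.a=2 B.b=2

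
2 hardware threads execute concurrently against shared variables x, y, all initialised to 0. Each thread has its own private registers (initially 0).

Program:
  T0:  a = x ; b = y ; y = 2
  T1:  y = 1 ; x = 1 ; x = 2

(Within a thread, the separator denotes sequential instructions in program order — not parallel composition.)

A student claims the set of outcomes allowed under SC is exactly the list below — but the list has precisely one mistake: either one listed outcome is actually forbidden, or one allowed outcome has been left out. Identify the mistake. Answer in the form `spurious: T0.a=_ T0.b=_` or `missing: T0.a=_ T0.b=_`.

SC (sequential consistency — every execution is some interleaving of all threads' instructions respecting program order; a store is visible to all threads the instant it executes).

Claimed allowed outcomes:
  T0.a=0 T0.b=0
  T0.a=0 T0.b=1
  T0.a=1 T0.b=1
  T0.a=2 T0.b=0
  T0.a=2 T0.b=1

outcome vector order: (T0.a,T0.b)
under SC → 00 01 11 21
claimed∖SC = {20}

spurious: T0.a=2 T0.b=0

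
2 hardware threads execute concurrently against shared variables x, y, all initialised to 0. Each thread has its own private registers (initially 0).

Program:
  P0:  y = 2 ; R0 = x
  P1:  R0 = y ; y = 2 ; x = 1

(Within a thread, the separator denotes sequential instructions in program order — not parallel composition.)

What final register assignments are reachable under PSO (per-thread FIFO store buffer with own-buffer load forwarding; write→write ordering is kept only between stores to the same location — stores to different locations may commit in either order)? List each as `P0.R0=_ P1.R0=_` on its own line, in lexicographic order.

outcome vector order: (P0.R0,P1.R0)
|PSO outcomes| = 4

P0.R0=0 P1.R0=0
P0.R0=0 P1.R0=2
P0.R0=1 P1.R0=0
P0.R0=1 P1.R0=2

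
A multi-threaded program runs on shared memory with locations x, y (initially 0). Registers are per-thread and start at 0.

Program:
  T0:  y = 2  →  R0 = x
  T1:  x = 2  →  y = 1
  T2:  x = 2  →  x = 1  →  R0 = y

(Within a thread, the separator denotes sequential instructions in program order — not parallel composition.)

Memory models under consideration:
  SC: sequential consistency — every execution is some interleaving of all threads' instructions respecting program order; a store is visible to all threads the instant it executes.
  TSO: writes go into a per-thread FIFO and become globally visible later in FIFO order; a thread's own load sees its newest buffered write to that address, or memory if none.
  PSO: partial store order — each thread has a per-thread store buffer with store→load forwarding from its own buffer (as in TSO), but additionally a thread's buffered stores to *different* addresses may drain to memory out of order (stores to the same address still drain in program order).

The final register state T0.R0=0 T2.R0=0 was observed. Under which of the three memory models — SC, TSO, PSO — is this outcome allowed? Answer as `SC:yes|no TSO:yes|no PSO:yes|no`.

SC:no TSO:yes PSO:yes

outcome vector order: (T0.R0,T2.R0)
[SC] allowed = {<0 1>, <0 2>, <1 0>, <1 1>, <1 2>, <2 0>, <2 1>, <2 2>}
[TSO] allowed = {<0 0>, <0 1>, <0 2>, <1 0>, <1 1>, <1 2>, <2 0>, <2 1>, <2 2>}
[PSO] allowed = {<0 0>, <0 1>, <0 2>, <1 0>, <1 1>, <1 2>, <2 0>, <2 1>, <2 2>}
target <0 0> ∈ {TSO,PSO}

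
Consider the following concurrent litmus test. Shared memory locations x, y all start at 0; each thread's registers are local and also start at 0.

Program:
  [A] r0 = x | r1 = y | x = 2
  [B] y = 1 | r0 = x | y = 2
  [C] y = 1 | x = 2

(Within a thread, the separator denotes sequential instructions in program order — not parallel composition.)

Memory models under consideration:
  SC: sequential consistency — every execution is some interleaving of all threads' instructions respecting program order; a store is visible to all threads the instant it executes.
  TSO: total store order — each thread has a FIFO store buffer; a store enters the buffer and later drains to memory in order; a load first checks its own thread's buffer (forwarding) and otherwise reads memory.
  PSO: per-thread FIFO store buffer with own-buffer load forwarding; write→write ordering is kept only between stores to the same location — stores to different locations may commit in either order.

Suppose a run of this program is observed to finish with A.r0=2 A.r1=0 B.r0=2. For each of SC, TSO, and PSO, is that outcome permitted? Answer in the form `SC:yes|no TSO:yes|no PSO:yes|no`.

outcome vector order: (A.r0,A.r1,B.r0)
[SC] allowed = {0/0/0, 0/0/2, 0/1/0, 0/1/2, 0/2/0, 0/2/2, 2/1/0, 2/1/2, 2/2/0, 2/2/2}
[TSO] allowed = {0/0/0, 0/0/2, 0/1/0, 0/1/2, 0/2/0, 0/2/2, 2/1/0, 2/1/2, 2/2/0, 2/2/2}
[PSO] allowed = {0/0/0, 0/0/2, 0/1/0, 0/1/2, 0/2/0, 0/2/2, 2/0/0, 2/0/2, 2/1/0, 2/1/2, 2/2/0, 2/2/2}
target 2/0/2 ∈ {PSO}

SC:no TSO:no PSO:yes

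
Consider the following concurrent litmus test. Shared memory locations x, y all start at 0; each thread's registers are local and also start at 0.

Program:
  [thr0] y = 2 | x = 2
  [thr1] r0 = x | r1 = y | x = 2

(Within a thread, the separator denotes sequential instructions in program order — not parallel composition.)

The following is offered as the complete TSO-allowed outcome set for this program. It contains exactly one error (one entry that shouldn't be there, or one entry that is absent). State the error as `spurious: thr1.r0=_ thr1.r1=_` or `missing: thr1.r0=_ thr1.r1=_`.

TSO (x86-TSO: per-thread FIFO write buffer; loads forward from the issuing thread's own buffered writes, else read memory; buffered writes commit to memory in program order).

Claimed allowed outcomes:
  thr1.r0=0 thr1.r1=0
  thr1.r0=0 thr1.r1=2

outcome vector order: (thr1.r0,thr1.r1)
[TSO] allowed = {00, 02, 22}
TSO∖claimed = {22}

missing: thr1.r0=2 thr1.r1=2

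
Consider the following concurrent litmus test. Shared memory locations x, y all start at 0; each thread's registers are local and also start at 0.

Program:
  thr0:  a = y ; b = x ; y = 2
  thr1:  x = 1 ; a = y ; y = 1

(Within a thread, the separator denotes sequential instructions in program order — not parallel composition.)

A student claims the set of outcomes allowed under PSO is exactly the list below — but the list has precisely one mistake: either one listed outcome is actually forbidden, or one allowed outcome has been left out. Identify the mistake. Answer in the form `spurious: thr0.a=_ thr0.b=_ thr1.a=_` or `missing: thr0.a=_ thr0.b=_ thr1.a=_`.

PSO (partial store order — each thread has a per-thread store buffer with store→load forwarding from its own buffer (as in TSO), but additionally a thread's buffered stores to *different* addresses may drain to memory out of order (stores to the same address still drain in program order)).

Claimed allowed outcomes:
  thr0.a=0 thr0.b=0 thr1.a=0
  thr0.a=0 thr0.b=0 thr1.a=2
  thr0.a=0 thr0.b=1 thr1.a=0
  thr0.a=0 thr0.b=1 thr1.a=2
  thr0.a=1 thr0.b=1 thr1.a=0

missing: thr0.a=1 thr0.b=0 thr1.a=0

outcome vector order: (thr0.a,thr0.b,thr1.a)
[PSO] allowed = {0/0/0; 0/0/2; 0/1/0; 0/1/2; 1/0/0; 1/1/0}
PSO∖claimed = {1/0/0}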